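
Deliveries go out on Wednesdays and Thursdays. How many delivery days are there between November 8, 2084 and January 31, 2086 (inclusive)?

130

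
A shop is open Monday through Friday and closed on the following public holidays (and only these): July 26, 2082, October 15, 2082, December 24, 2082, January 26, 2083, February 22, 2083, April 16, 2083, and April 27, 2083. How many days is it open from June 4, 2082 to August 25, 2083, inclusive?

314

June 4, 2082 is a Thursday.
From June 4, 2082 to August 25, 2083 is 448 days inclusive.
448 = 7 × 64, so the span is exactly 64 full weeks.
Each full week contributes 5 weekdays (Mon–Fri): 64 × 5 = 320.
Total: 320.
Holidays: July 26, 2082 (Sun); October 15, 2082 (Thu); December 24, 2082 (Thu); January 26, 2083 (Tue); February 22, 2083 (Mon); April 16, 2083 (Fri); April 27, 2083 (Tue).
6 of the 7 holidays fall on weekdays; the rest are weekends and were already excluded.
Business days: 320 − 6 = 314.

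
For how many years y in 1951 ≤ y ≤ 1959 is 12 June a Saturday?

Day of week of June 12 in each year:
1951: Tue, 1952: Thu, 1953: Fri, 1954: Sat ✓, 1955: Sun, 1956: Tue, 1957: Wed, 1958: Thu, 1959: Fri
Saturdays: 1954.

1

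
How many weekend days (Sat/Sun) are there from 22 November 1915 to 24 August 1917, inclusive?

22 November 1915 is a Monday.
The range spans 642 days (inclusive of both endpoints).
642 = 7 × 91 + 5, so there are 91 full weeks plus 5 extra days.
Each full week contributes 2 weekend days (Sat, Sun): 91 × 2 = 182.
The 5 extra days are Mon, Tue, Wed, Thu, Fri — none qualify.
Total: 182 + 0 = 182.

182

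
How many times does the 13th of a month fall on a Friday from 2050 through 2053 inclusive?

Friday-the-13ths by year:
2050: May
2051: Jan, Oct
2052: Sep, Dec
2053: Jun

6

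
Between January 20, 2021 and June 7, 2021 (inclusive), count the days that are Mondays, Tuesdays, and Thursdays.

January 20, 2021 is a Wednesday.
The range spans 139 days (inclusive of both endpoints).
139 = 7 × 19 + 6, so there are 19 full weeks plus 6 extra days.
Each full week contributes 3 days from the set (Mon, Tue, Thu): 19 × 3 = 57.
The 6 extra days are Wednesday, Thursday, Friday, Saturday, Sunday, Monday — 2 of them qualify.
Total: 57 + 2 = 59.

59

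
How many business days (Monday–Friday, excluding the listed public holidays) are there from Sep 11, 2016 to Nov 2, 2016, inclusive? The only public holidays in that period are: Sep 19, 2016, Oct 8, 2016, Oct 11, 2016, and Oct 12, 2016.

35

Sep 11, 2016 is a Sunday.
From Sep 11, 2016 to Nov 2, 2016 is 53 days inclusive.
53 = 7 × 7 + 4, so there are 7 full weeks plus 4 extra days.
Each full week contributes 5 weekdays (Mon–Fri): 7 × 5 = 35.
The 4 extra days are Sun, Mon, Tue, Wed — 3 of them qualify.
Total: 35 + 3 = 38.
Holidays: Sep 19, 2016 (Mon); Oct 8, 2016 (Sat); Oct 11, 2016 (Tue); Oct 12, 2016 (Wed).
3 of the 4 holidays fall on weekdays; the rest are weekends and were already excluded.
Business days: 38 − 3 = 35.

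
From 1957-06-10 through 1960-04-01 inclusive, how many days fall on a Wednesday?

147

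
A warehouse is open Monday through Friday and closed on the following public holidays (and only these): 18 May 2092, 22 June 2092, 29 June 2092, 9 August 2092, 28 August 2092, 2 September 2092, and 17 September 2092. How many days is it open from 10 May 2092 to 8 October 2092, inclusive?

105 working days

10 May 2092 is a Saturday.
The range spans 152 days (inclusive of both endpoints).
152 = 7 × 21 + 5, so there are 21 full weeks plus 5 extra days.
Each full week contributes 5 weekdays (Mon–Fri): 21 × 5 = 105.
The 5 extra days are Sat, Sun, Mon, Tue, Wed — 3 of them qualify.
Total: 105 + 3 = 108.
Holidays: 18 May 2092 (Sun); 22 June 2092 (Sun); 29 June 2092 (Sun); 9 August 2092 (Sat); 28 August 2092 (Thu); 2 September 2092 (Tue); 17 September 2092 (Wed).
3 of the 7 holidays fall on weekdays; the rest are weekends and were already excluded.
Business days: 108 − 3 = 105.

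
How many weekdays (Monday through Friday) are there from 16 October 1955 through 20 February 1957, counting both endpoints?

16 October 1955 is a Sunday.
That's 494 days from start to end, counting both.
494 = 7 × 70 + 4, so there are 70 full weeks plus 4 extra days.
Each full week contributes 5 weekdays (Mon–Fri): 70 × 5 = 350.
The 4 extra days are Sun, Mon, Tue, Wed — 3 of them qualify.
Total: 350 + 3 = 353.

353 weekdays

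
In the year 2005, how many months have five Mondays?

A month has five Mondays exactly when Monday falls within its first (length − 28) days.
Jan: 31 days, starts Sat → 5 of Sat, Sun, Mon ✓
Feb: 28 days, starts Tue → 5 of (none)
Mar: 31 days, starts Tue → 5 of Tue, Wed, Thu
Apr: 30 days, starts Fri → 5 of Fri, Sat
May: 31 days, starts Sun → 5 of Sun, Mon, Tue ✓
Jun: 30 days, starts Wed → 5 of Wed, Thu
Jul: 31 days, starts Fri → 5 of Fri, Sat, Sun
Aug: 31 days, starts Mon → 5 of Mon, Tue, Wed ✓
Sep: 30 days, starts Thu → 5 of Thu, Fri
Oct: 31 days, starts Sat → 5 of Sat, Sun, Mon ✓
Nov: 30 days, starts Tue → 5 of Tue, Wed
Dec: 31 days, starts Thu → 5 of Thu, Fri, Sat
Months with five Mondays: Jan, May, Aug, Oct.

4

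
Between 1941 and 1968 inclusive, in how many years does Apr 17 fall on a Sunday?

Day of week of April 17 in each year:
1941: Thu, 1942: Fri, 1943: Sat, 1944: Mon, 1945: Tue, 1946: Wed, 1947: Thu, 1948: Sat, 1949: Sun ✓, 1950: Mon, 1951: Tue, 1952: Thu, 1953: Fri, 1954: Sat, 1955: Sun ✓, 1956: Tue, 1957: Wed, 1958: Thu, 1959: Fri, 1960: Sun ✓, 1961: Mon, 1962: Tue, 1963: Wed, 1964: Fri, 1965: Sat, 1966: Sun ✓, 1967: Mon, 1968: Wed
Sundays: 1949, 1955, 1960, 1966.

4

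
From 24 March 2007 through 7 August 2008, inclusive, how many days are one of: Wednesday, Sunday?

24 March 2007 is a Saturday.
The range spans 503 days (inclusive of both endpoints).
503 = 7 × 71 + 6, so there are 71 full weeks plus 6 extra days.
Each full week contributes 2 days from the set (Wed, Sun): 71 × 2 = 142.
The 6 extra days are Sat, Sun, Mon, Tue, Wed, Thu — 2 of them qualify.
Total: 142 + 2 = 144.

144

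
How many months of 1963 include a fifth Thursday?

A month has five Thursdays exactly when Thursday falls within its first (length − 28) days.
Jan: 31 days, starts Tue → 5 of Tue, Wed, Thu ✓
Feb: 28 days, starts Fri → 5 of (none)
Mar: 31 days, starts Fri → 5 of Fri, Sat, Sun
Apr: 30 days, starts Mon → 5 of Mon, Tue
May: 31 days, starts Wed → 5 of Wed, Thu, Fri ✓
Jun: 30 days, starts Sat → 5 of Sat, Sun
Jul: 31 days, starts Mon → 5 of Mon, Tue, Wed
Aug: 31 days, starts Thu → 5 of Thu, Fri, Sat ✓
Sep: 30 days, starts Sun → 5 of Sun, Mon
Oct: 31 days, starts Tue → 5 of Tue, Wed, Thu ✓
Nov: 30 days, starts Fri → 5 of Fri, Sat
Dec: 31 days, starts Sun → 5 of Sun, Mon, Tue
Months with five Thursdays: Jan, May, Aug, Oct.

4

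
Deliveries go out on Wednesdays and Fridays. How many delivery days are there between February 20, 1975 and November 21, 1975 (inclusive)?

79

February 20, 1975 is a Thursday.
From February 20, 1975 to November 21, 1975 is 275 days inclusive.
275 = 7 × 39 + 2, so there are 39 full weeks plus 2 extra days.
Each full week contributes 2 days from the set (Wed, Fri): 39 × 2 = 78.
The 2 extra days are Thu, Fri — 1 of them qualifies.
Total: 78 + 1 = 79.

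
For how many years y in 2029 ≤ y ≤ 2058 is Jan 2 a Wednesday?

5

Day of week of January 2 in each year:
2029: Tue, 2030: Wed ✓, 2031: Thu, 2032: Fri, 2033: Sun, 2034: Mon, 2035: Tue, 2036: Wed ✓, 2037: Fri, 2038: Sat, 2039: Sun, 2040: Mon, 2041: Wed ✓, 2042: Thu, 2043: Fri, 2044: Sat, 2045: Mon, 2046: Tue, 2047: Wed ✓, 2048: Thu, 2049: Sat, 2050: Sun, 2051: Mon, 2052: Tue, 2053: Thu, 2054: Fri, 2055: Sat, 2056: Sun, 2057: Tue, 2058: Wed ✓
Wednesdays: 2030, 2036, 2041, 2047, 2058.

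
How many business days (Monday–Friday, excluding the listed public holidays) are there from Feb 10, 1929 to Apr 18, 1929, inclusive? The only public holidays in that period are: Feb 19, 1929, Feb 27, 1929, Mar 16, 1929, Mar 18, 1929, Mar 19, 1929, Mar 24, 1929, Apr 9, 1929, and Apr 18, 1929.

43 business days

Feb 10, 1929 is a Sunday.
The range spans 68 days (inclusive of both endpoints).
68 = 7 × 9 + 5, so there are 9 full weeks plus 5 extra days.
Each full week contributes 5 weekdays (Mon–Fri): 9 × 5 = 45.
The 5 extra days are Sunday, Monday, Tuesday, Wednesday, Thursday — 4 of them qualify.
Total: 45 + 4 = 49.
Holidays: Feb 19, 1929 (Tue); Feb 27, 1929 (Wed); Mar 16, 1929 (Sat); Mar 18, 1929 (Mon); Mar 19, 1929 (Tue); Mar 24, 1929 (Sun); Apr 9, 1929 (Tue); Apr 18, 1929 (Thu).
6 of the 8 holidays fall on weekdays; the rest are weekends and were already excluded.
Business days: 49 − 6 = 43.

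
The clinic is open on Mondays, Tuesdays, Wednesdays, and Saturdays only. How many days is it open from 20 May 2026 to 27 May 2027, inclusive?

213

20 May 2026 is a Wednesday.
That's 373 days from start to end, counting both.
373 = 7 × 53 + 2, so there are 53 full weeks plus 2 extra days.
Each full week contributes 4 days from the set (Mon, Tue, Wed, Sat): 53 × 4 = 212.
The 2 extra days are Wednesday, Thursday — 1 of them qualifies.
Total: 212 + 1 = 213.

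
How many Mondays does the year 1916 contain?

1916-01-01 is a Saturday.
The range spans 366 days (inclusive of both endpoints).
366 = 7 × 52 + 2, so there are 52 full weeks plus 2 extra days.
Each full week contributes one Monday: 52 so far.
The 2 extra days are Saturday, Sunday — none qualify.
Total: 52 + 0 = 52.

52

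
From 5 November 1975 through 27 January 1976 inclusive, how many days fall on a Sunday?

12

5 November 1975 is a Wednesday.
The range spans 84 days (inclusive of both endpoints).
84 = 7 × 12, so the span is exactly 12 full weeks.
Each full week contributes one Sunday: 12 so far.
Total: 12.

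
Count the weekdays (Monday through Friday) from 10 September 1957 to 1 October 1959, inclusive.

10 September 1957 is a Tuesday.
From 10 September 1957 to 1 October 1959 is 752 days inclusive.
752 = 7 × 107 + 3, so there are 107 full weeks plus 3 extra days.
Each full week contributes 5 weekdays (Mon–Fri): 107 × 5 = 535.
The 3 extra days are Tue, Wed, Thu — 3 of them qualify.
Total: 535 + 3 = 538.

538 weekdays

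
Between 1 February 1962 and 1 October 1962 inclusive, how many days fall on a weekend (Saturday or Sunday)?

70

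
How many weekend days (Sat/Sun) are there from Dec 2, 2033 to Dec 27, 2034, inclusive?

112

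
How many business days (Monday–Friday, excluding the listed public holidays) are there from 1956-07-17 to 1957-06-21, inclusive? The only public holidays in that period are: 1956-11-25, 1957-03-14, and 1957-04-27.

243

1956-07-17 is a Tuesday.
The range spans 340 days (inclusive of both endpoints).
340 = 7 × 48 + 4, so there are 48 full weeks plus 4 extra days.
Each full week contributes 5 weekdays (Mon–Fri): 48 × 5 = 240.
The 4 extra days are Tue, Wed, Thu, Fri — 4 of them qualify.
Total: 240 + 4 = 244.
Holidays: 1956-11-25 (Sun); 1957-03-14 (Thu); 1957-04-27 (Sat).
1 of the 3 holidays fall on weekdays; the rest are weekends and were already excluded.
Business days: 244 − 1 = 243.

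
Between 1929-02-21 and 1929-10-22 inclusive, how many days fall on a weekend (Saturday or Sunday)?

70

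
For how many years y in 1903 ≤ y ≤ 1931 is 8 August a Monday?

Day of week of August 8 in each year:
1903: Sat, 1904: Mon ✓, 1905: Tue, 1906: Wed, 1907: Thu, 1908: Sat, 1909: Sun, 1910: Mon ✓, 1911: Tue, 1912: Thu, 1913: Fri, 1914: Sat, 1915: Sun, 1916: Tue, 1917: Wed, 1918: Thu, 1919: Fri, 1920: Sun, 1921: Mon ✓, 1922: Tue, 1923: Wed, 1924: Fri, 1925: Sat, 1926: Sun, 1927: Mon ✓, 1928: Wed, 1929: Thu, 1930: Fri, 1931: Sat
Mondays: 1904, 1910, 1921, 1927.

4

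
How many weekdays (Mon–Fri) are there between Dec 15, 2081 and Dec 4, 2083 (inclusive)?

515

Dec 15, 2081 is a Monday.
The range spans 720 days (inclusive of both endpoints).
720 = 7 × 102 + 6, so there are 102 full weeks plus 6 extra days.
Each full week contributes 5 weekdays (Mon–Fri): 102 × 5 = 510.
The 6 extra days are Monday, Tuesday, Wednesday, Thursday, Friday, Saturday — 5 of them qualify.
Total: 510 + 5 = 515.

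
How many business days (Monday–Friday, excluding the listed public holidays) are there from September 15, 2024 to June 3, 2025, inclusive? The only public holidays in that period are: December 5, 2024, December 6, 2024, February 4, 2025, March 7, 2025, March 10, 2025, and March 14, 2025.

181 business days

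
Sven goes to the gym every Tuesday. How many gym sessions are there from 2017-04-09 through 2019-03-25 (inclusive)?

2017-04-09 is a Sunday.
From 2017-04-09 to 2019-03-25 is 716 days inclusive.
716 = 7 × 102 + 2, so there are 102 full weeks plus 2 extra days.
Each full week contributes one Tuesday: 102 so far.
The 2 extra days are Sunday, Monday — none qualify.
Total: 102 + 0 = 102.

102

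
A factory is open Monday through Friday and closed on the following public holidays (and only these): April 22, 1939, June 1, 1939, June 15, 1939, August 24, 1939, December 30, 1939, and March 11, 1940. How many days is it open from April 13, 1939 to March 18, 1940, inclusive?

239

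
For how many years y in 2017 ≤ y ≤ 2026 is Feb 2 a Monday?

1

Day of week of February 2 in each year:
2017: Thu, 2018: Fri, 2019: Sat, 2020: Sun, 2021: Tue, 2022: Wed, 2023: Thu, 2024: Fri, 2025: Sun, 2026: Mon ✓
Mondays: 2026.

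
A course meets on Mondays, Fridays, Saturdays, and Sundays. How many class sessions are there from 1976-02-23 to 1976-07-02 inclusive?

1976-02-23 is a Monday.
That's 131 days from start to end, counting both.
131 = 7 × 18 + 5, so there are 18 full weeks plus 5 extra days.
Each full week contributes 4 days from the set (Mon, Fri, Sat, Sun): 18 × 4 = 72.
The 5 extra days are Mon, Tue, Wed, Thu, Fri — 2 of them qualify.
Total: 72 + 2 = 74.

74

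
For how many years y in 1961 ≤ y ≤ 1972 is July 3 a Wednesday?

2

Day of week of July 3 in each year:
1961: Mon, 1962: Tue, 1963: Wed ✓, 1964: Fri, 1965: Sat, 1966: Sun, 1967: Mon, 1968: Wed ✓, 1969: Thu, 1970: Fri, 1971: Sat, 1972: Mon
Wednesdays: 1963, 1968.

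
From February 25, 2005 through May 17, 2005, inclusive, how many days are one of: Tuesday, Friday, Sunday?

36

February 25, 2005 is a Friday.
From February 25, 2005 to May 17, 2005 is 82 days inclusive.
82 = 7 × 11 + 5, so there are 11 full weeks plus 5 extra days.
Each full week contributes 3 days from the set (Tue, Fri, Sun): 11 × 3 = 33.
The 5 extra days are Friday, Saturday, Sunday, Monday, Tuesday — 3 of them qualify.
Total: 33 + 3 = 36.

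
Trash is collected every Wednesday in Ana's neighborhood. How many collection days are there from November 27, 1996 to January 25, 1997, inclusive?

9

November 27, 1996 is a Wednesday.
From November 27, 1996 to January 25, 1997 is 60 days inclusive.
60 = 7 × 8 + 4, so there are 8 full weeks plus 4 extra days.
Each full week contributes one Wednesday: 8 so far.
The 4 extra days are Wednesday, Thursday, Friday, Saturday — 1 of them qualifies.
Total: 8 + 1 = 9.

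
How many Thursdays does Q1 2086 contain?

13

2086-01-01 is a Tuesday.
From 2086-01-01 to 2086-03-31 is 90 days inclusive.
90 = 7 × 12 + 6, so there are 12 full weeks plus 6 extra days.
Each full week contributes one Thursday: 12 so far.
The 6 extra days are Tuesday, Wednesday, Thursday, Friday, Saturday, Sunday — 1 of them qualifies.
Total: 12 + 1 = 13.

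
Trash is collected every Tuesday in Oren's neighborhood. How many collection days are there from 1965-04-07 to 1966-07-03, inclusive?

64 Tuesdays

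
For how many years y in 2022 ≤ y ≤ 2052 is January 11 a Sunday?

4

Day of week of January 11 in each year:
2022: Tue, 2023: Wed, 2024: Thu, 2025: Sat, 2026: Sun ✓, 2027: Mon, 2028: Tue, 2029: Thu, 2030: Fri, 2031: Sat, 2032: Sun ✓, 2033: Tue, 2034: Wed, 2035: Thu, 2036: Fri, 2037: Sun ✓, 2038: Mon, 2039: Tue, 2040: Wed, 2041: Fri, 2042: Sat, 2043: Sun ✓, 2044: Mon, 2045: Wed, 2046: Thu, 2047: Fri, 2048: Sat, 2049: Mon, 2050: Tue, 2051: Wed, 2052: Thu
Sundays: 2026, 2032, 2037, 2043.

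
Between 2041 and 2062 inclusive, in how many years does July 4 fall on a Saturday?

Day of week of July 4 in each year:
2041: Thu, 2042: Fri, 2043: Sat ✓, 2044: Mon, 2045: Tue, 2046: Wed, 2047: Thu, 2048: Sat ✓, 2049: Sun, 2050: Mon, 2051: Tue, 2052: Thu, 2053: Fri, 2054: Sat ✓, 2055: Sun, 2056: Tue, 2057: Wed, 2058: Thu, 2059: Fri, 2060: Sun, 2061: Mon, 2062: Tue
Saturdays: 2043, 2048, 2054.

3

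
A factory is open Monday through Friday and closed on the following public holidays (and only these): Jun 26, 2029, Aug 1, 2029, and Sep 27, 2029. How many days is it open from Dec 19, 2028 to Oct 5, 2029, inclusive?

206 working days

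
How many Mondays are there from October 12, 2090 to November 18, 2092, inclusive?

110 Mondays

October 12, 2090 is a Thursday.
The range spans 769 days (inclusive of both endpoints).
769 = 7 × 109 + 6, so there are 109 full weeks plus 6 extra days.
Each full week contributes one Monday: 109 so far.
The 6 extra days are Thursday, Friday, Saturday, Sunday, Monday, Tuesday — 1 of them qualifies.
Total: 109 + 1 = 110.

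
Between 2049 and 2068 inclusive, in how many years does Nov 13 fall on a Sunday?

3

Day of week of November 13 in each year:
2049: Sat, 2050: Sun ✓, 2051: Mon, 2052: Wed, 2053: Thu, 2054: Fri, 2055: Sat, 2056: Mon, 2057: Tue, 2058: Wed, 2059: Thu, 2060: Sat, 2061: Sun ✓, 2062: Mon, 2063: Tue, 2064: Thu, 2065: Fri, 2066: Sat, 2067: Sun ✓, 2068: Tue
Sundays: 2050, 2061, 2067.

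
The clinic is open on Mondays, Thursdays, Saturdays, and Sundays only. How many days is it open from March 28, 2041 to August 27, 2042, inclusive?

296

March 28, 2041 is a Thursday.
That's 518 days from start to end, counting both.
518 = 7 × 74, so the span is exactly 74 full weeks.
Each full week contributes 4 days from the set (Mon, Thu, Sat, Sun): 74 × 4 = 296.
Total: 296.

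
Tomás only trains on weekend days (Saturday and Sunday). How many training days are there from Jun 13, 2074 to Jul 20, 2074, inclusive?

10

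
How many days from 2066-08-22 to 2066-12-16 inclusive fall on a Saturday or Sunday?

2066-08-22 is a Sunday.
That's 117 days from start to end, counting both.
117 = 7 × 16 + 5, so there are 16 full weeks plus 5 extra days.
Each full week contributes 2 days from the set (Sat, Sun): 16 × 2 = 32.
The 5 extra days are Sun, Mon, Tue, Wed, Thu — 1 of them qualifies.
Total: 32 + 1 = 33.

33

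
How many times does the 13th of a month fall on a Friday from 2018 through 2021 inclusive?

7

Friday-the-13ths by year:
2018: Apr, Jul
2019: Sep, Dec
2020: Mar, Nov
2021: Aug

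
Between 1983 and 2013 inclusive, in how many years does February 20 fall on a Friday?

4

Day of week of February 20 in each year:
1983: Sun, 1984: Mon, 1985: Wed, 1986: Thu, 1987: Fri ✓, 1988: Sat, 1989: Mon, 1990: Tue, 1991: Wed, 1992: Thu, 1993: Sat, 1994: Sun, 1995: Mon, 1996: Tue, 1997: Thu, 1998: Fri ✓, 1999: Sat, 2000: Sun, 2001: Tue, 2002: Wed, 2003: Thu, 2004: Fri ✓, 2005: Sun, 2006: Mon, 2007: Tue, 2008: Wed, 2009: Fri ✓, 2010: Sat, 2011: Sun, 2012: Mon, 2013: Wed
Fridays: 1987, 1998, 2004, 2009.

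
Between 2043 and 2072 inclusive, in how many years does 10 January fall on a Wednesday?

Day of week of January 10 in each year:
2043: Sat, 2044: Sun, 2045: Tue, 2046: Wed ✓, 2047: Thu, 2048: Fri, 2049: Sun, 2050: Mon, 2051: Tue, 2052: Wed ✓, 2053: Fri, 2054: Sat, 2055: Sun, 2056: Mon, 2057: Wed ✓, 2058: Thu, 2059: Fri, 2060: Sat, 2061: Mon, 2062: Tue, 2063: Wed ✓, 2064: Thu, 2065: Sat, 2066: Sun, 2067: Mon, 2068: Tue, 2069: Thu, 2070: Fri, 2071: Sat, 2072: Sun
Wednesdays: 2046, 2052, 2057, 2063.

4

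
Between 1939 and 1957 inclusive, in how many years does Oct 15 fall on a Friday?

3

Day of week of October 15 in each year:
1939: Sun, 1940: Tue, 1941: Wed, 1942: Thu, 1943: Fri ✓, 1944: Sun, 1945: Mon, 1946: Tue, 1947: Wed, 1948: Fri ✓, 1949: Sat, 1950: Sun, 1951: Mon, 1952: Wed, 1953: Thu, 1954: Fri ✓, 1955: Sat, 1956: Mon, 1957: Tue
Fridays: 1943, 1948, 1954.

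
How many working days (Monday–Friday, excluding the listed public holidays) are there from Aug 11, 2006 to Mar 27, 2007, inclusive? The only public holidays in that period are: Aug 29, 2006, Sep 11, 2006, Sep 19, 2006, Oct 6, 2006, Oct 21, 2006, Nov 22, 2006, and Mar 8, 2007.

157

Aug 11, 2006 is a Friday.
From Aug 11, 2006 to Mar 27, 2007 is 229 days inclusive.
229 = 7 × 32 + 5, so there are 32 full weeks plus 5 extra days.
Each full week contributes 5 weekdays (Mon–Fri): 32 × 5 = 160.
The 5 extra days are Friday, Saturday, Sunday, Monday, Tuesday — 3 of them qualify.
Total: 160 + 3 = 163.
Holidays: Aug 29, 2006 (Tue); Sep 11, 2006 (Mon); Sep 19, 2006 (Tue); Oct 6, 2006 (Fri); Oct 21, 2006 (Sat); Nov 22, 2006 (Wed); Mar 8, 2007 (Thu).
6 of the 7 holidays fall on weekdays; the rest are weekends and were already excluded.
Business days: 163 − 6 = 157.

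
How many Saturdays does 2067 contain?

Jan 1, 2067 is a Saturday.
From Jan 1, 2067 to Dec 31, 2067 is 365 days inclusive.
365 = 7 × 52 + 1, so there are 52 full weeks plus 1 extra day.
Each full week contributes one Saturday: 52 so far.
The 1 extra day is Sat — 1 of them qualifies.
Total: 52 + 1 = 53.

53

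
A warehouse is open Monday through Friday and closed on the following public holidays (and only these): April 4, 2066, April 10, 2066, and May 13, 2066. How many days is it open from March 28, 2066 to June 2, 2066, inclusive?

March 28, 2066 is a Sunday.
The range spans 67 days (inclusive of both endpoints).
67 = 7 × 9 + 4, so there are 9 full weeks plus 4 extra days.
Each full week contributes 5 weekdays (Mon–Fri): 9 × 5 = 45.
The 4 extra days are Sunday, Monday, Tuesday, Wednesday — 3 of them qualify.
Total: 45 + 3 = 48.
Holidays: April 4, 2066 (Sun); April 10, 2066 (Sat); May 13, 2066 (Thu).
1 of the 3 holidays fall on weekdays; the rest are weekends and were already excluded.
Business days: 48 − 1 = 47.

47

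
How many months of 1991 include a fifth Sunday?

A month has five Sundays exactly when Sunday falls within its first (length − 28) days.
Jan: 31 days, starts Tue → 5 of Tue, Wed, Thu
Feb: 28 days, starts Fri → 5 of (none)
Mar: 31 days, starts Fri → 5 of Fri, Sat, Sun ✓
Apr: 30 days, starts Mon → 5 of Mon, Tue
May: 31 days, starts Wed → 5 of Wed, Thu, Fri
Jun: 30 days, starts Sat → 5 of Sat, Sun ✓
Jul: 31 days, starts Mon → 5 of Mon, Tue, Wed
Aug: 31 days, starts Thu → 5 of Thu, Fri, Sat
Sep: 30 days, starts Sun → 5 of Sun, Mon ✓
Oct: 31 days, starts Tue → 5 of Tue, Wed, Thu
Nov: 30 days, starts Fri → 5 of Fri, Sat
Dec: 31 days, starts Sun → 5 of Sun, Mon, Tue ✓
Months with five Sundays: Mar, Jun, Sep, Dec.

4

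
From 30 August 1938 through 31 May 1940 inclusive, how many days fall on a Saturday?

91

30 August 1938 is a Tuesday.
The range spans 641 days (inclusive of both endpoints).
641 = 7 × 91 + 4, so there are 91 full weeks plus 4 extra days.
Each full week contributes one Saturday: 91 so far.
The 4 extra days are Tue, Wed, Thu, Fri — none qualify.
Total: 91 + 0 = 91.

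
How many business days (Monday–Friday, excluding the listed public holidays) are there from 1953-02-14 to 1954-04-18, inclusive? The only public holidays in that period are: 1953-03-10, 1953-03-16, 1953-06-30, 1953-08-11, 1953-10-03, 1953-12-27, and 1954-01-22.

300 business days

1953-02-14 is a Saturday.
That's 429 days from start to end, counting both.
429 = 7 × 61 + 2, so there are 61 full weeks plus 2 extra days.
Each full week contributes 5 weekdays (Mon–Fri): 61 × 5 = 305.
The 2 extra days are Saturday, Sunday — none qualify.
Total: 305 + 0 = 305.
Holidays: 1953-03-10 (Tue); 1953-03-16 (Mon); 1953-06-30 (Tue); 1953-08-11 (Tue); 1953-10-03 (Sat); 1953-12-27 (Sun); 1954-01-22 (Fri).
5 of the 7 holidays fall on weekdays; the rest are weekends and were already excluded.
Business days: 305 − 5 = 300.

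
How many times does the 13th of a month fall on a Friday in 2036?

The 13th falls on a Friday when the month's 13th has weekday Fri.
Jan 13 is Sun; Feb 13 is Wed; Mar 13 is Thu; Apr 13 is Sun; May 13 is Tue; Jun 13 is Fri ✓; Jul 13 is Sun; Aug 13 is Wed; Sep 13 is Sat; Oct 13 is Mon; Nov 13 is Thu; Dec 13 is Sat.
Friday the 13ths: Jun.

1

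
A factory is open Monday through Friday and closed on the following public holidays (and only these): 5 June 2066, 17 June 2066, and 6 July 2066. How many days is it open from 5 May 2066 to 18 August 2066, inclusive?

74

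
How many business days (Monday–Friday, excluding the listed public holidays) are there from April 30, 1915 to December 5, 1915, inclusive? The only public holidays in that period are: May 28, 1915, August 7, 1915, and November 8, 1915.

154 business days

April 30, 1915 is a Friday.
The range spans 220 days (inclusive of both endpoints).
220 = 7 × 31 + 3, so there are 31 full weeks plus 3 extra days.
Each full week contributes 5 weekdays (Mon–Fri): 31 × 5 = 155.
The 3 extra days are Friday, Saturday, Sunday — 1 of them qualifies.
Total: 155 + 1 = 156.
Holidays: May 28, 1915 (Fri); August 7, 1915 (Sat); November 8, 1915 (Mon).
2 of the 3 holidays fall on weekdays; the rest are weekends and were already excluded.
Business days: 156 − 2 = 154.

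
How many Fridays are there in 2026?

Jan 1, 2026 is a Thursday.
That's 365 days from start to end, counting both.
365 = 7 × 52 + 1, so there are 52 full weeks plus 1 extra day.
Each full week contributes one Friday: 52 so far.
The 1 extra day is Thu — none qualify.
Total: 52 + 0 = 52.

52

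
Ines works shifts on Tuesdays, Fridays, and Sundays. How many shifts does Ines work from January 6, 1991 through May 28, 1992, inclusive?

218

January 6, 1991 is a Sunday.
From January 6, 1991 to May 28, 1992 is 509 days inclusive.
509 = 7 × 72 + 5, so there are 72 full weeks plus 5 extra days.
Each full week contributes 3 days from the set (Tue, Fri, Sun): 72 × 3 = 216.
The 5 extra days are Sun, Mon, Tue, Wed, Thu — 2 of them qualify.
Total: 216 + 2 = 218.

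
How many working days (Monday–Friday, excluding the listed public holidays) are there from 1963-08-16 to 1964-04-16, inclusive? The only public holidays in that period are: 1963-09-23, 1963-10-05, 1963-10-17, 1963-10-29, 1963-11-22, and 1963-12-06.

170 working days

1963-08-16 is a Friday.
The range spans 245 days (inclusive of both endpoints).
245 = 7 × 35, so the span is exactly 35 full weeks.
Each full week contributes 5 weekdays (Mon–Fri): 35 × 5 = 175.
Total: 175.
Holidays: 1963-09-23 (Mon); 1963-10-05 (Sat); 1963-10-17 (Thu); 1963-10-29 (Tue); 1963-11-22 (Fri); 1963-12-06 (Fri).
5 of the 6 holidays fall on weekdays; the rest are weekends and were already excluded.
Business days: 175 − 5 = 170.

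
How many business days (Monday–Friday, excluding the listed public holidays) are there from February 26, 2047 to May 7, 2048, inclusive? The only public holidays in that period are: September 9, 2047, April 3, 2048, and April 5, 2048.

311

February 26, 2047 is a Tuesday.
From February 26, 2047 to May 7, 2048 is 437 days inclusive.
437 = 7 × 62 + 3, so there are 62 full weeks plus 3 extra days.
Each full week contributes 5 weekdays (Mon–Fri): 62 × 5 = 310.
The 3 extra days are Tue, Wed, Thu — 3 of them qualify.
Total: 310 + 3 = 313.
Holidays: September 9, 2047 (Mon); April 3, 2048 (Fri); April 5, 2048 (Sun).
2 of the 3 holidays fall on weekdays; the rest are weekends and were already excluded.
Business days: 313 − 2 = 311.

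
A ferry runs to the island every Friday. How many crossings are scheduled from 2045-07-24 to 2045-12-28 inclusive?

22

2045-07-24 is a Monday.
The range spans 158 days (inclusive of both endpoints).
158 = 7 × 22 + 4, so there are 22 full weeks plus 4 extra days.
Each full week contributes one Friday: 22 so far.
The 4 extra days are Mon, Tue, Wed, Thu — none qualify.
Total: 22 + 0 = 22.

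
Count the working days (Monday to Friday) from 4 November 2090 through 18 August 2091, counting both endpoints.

4 November 2090 is a Saturday.
The range spans 288 days (inclusive of both endpoints).
288 = 7 × 41 + 1, so there are 41 full weeks plus 1 extra day.
Each full week contributes 5 weekdays (Mon–Fri): 41 × 5 = 205.
The 1 extra day is Sat — none qualify.
Total: 205 + 0 = 205.

205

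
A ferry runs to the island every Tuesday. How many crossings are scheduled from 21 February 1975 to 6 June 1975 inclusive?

21 February 1975 is a Friday.
The range spans 106 days (inclusive of both endpoints).
106 = 7 × 15 + 1, so there are 15 full weeks plus 1 extra day.
Each full week contributes one Tuesday: 15 so far.
The 1 extra day is Fri — none qualify.
Total: 15 + 0 = 15.

15 Tuesdays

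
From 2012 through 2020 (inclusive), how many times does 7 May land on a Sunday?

Day of week of May 7 in each year:
2012: Mon, 2013: Tue, 2014: Wed, 2015: Thu, 2016: Sat, 2017: Sun ✓, 2018: Mon, 2019: Tue, 2020: Thu
Sundays: 2017.

1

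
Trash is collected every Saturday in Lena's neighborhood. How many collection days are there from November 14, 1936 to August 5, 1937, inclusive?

November 14, 1936 is a Saturday.
From November 14, 1936 to August 5, 1937 is 265 days inclusive.
265 = 7 × 37 + 6, so there are 37 full weeks plus 6 extra days.
Each full week contributes one Saturday: 37 so far.
The 6 extra days are Sat, Sun, Mon, Tue, Wed, Thu — 1 of them qualifies.
Total: 37 + 1 = 38.

38 Saturdays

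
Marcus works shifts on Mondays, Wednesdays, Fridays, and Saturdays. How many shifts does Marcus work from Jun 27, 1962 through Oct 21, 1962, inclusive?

67

Jun 27, 1962 is a Wednesday.
From Jun 27, 1962 to Oct 21, 1962 is 117 days inclusive.
117 = 7 × 16 + 5, so there are 16 full weeks plus 5 extra days.
Each full week contributes 4 days from the set (Mon, Wed, Fri, Sat): 16 × 4 = 64.
The 5 extra days are Wednesday, Thursday, Friday, Saturday, Sunday — 3 of them qualify.
Total: 64 + 3 = 67.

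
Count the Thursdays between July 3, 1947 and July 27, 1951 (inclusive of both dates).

July 3, 1947 is a Thursday.
That's 1486 days from start to end, counting both.
1486 = 7 × 212 + 2, so there are 212 full weeks plus 2 extra days.
Each full week contributes one Thursday: 212 so far.
The 2 extra days are Thu, Fri — 1 of them qualifies.
Total: 212 + 1 = 213.

213 Thursdays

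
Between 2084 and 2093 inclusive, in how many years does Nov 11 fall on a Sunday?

2

Day of week of November 11 in each year:
2084: Sat, 2085: Sun ✓, 2086: Mon, 2087: Tue, 2088: Thu, 2089: Fri, 2090: Sat, 2091: Sun ✓, 2092: Tue, 2093: Wed
Sundays: 2085, 2091.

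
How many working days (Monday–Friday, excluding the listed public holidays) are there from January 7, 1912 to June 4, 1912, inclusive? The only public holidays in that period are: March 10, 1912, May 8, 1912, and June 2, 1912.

106

January 7, 1912 is a Sunday.
That's 150 days from start to end, counting both.
150 = 7 × 21 + 3, so there are 21 full weeks plus 3 extra days.
Each full week contributes 5 weekdays (Mon–Fri): 21 × 5 = 105.
The 3 extra days are Sun, Mon, Tue — 2 of them qualify.
Total: 105 + 2 = 107.
Holidays: March 10, 1912 (Sun); May 8, 1912 (Wed); June 2, 1912 (Sun).
1 of the 3 holidays fall on weekdays; the rest are weekends and were already excluded.
Business days: 107 − 1 = 106.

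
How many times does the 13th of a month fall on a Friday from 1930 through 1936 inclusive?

Friday-the-13ths by year:
1930: Jun
1931: Feb, Mar, Nov
1932: May
1933: Jan, Oct
1934: Apr, Jul
1935: Sep, Dec
1936: Mar, Nov

13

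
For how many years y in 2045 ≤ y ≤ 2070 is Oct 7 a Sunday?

Day of week of October 7 in each year:
2045: Sat, 2046: Sun ✓, 2047: Mon, 2048: Wed, 2049: Thu, 2050: Fri, 2051: Sat, 2052: Mon, 2053: Tue, 2054: Wed, 2055: Thu, 2056: Sat, 2057: Sun ✓, 2058: Mon, 2059: Tue, 2060: Thu, 2061: Fri, 2062: Sat, 2063: Sun ✓, 2064: Tue, 2065: Wed, 2066: Thu, 2067: Fri, 2068: Sun ✓, 2069: Mon, 2070: Tue
Sundays: 2046, 2057, 2063, 2068.

4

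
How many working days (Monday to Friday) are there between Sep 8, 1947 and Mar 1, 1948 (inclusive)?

Sep 8, 1947 is a Monday.
That's 176 days from start to end, counting both.
176 = 7 × 25 + 1, so there are 25 full weeks plus 1 extra day.
Each full week contributes 5 weekdays (Mon–Fri): 25 × 5 = 125.
The 1 extra day is Monday — 1 of them qualifies.
Total: 125 + 1 = 126.

126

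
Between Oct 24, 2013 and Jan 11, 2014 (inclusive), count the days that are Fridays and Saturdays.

24

Oct 24, 2013 is a Thursday.
The range spans 80 days (inclusive of both endpoints).
80 = 7 × 11 + 3, so there are 11 full weeks plus 3 extra days.
Each full week contributes 2 days from the set (Fri, Sat): 11 × 2 = 22.
The 3 extra days are Thursday, Friday, Saturday — 2 of them qualify.
Total: 22 + 2 = 24.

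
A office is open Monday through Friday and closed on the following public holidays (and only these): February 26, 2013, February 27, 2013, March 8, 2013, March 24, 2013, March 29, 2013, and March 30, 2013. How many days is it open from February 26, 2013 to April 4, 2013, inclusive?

24

February 26, 2013 is a Tuesday.
The range spans 38 days (inclusive of both endpoints).
38 = 7 × 5 + 3, so there are 5 full weeks plus 3 extra days.
Each full week contributes 5 weekdays (Mon–Fri): 5 × 5 = 25.
The 3 extra days are Tuesday, Wednesday, Thursday — 3 of them qualify.
Total: 25 + 3 = 28.
Holidays: February 26, 2013 (Tue); February 27, 2013 (Wed); March 8, 2013 (Fri); March 24, 2013 (Sun); March 29, 2013 (Fri); March 30, 2013 (Sat).
4 of the 6 holidays fall on weekdays; the rest are weekends and were already excluded.
Business days: 28 − 4 = 24.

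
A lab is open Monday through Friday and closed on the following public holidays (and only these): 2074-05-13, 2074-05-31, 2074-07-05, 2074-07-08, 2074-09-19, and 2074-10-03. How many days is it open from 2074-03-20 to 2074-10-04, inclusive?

139 business days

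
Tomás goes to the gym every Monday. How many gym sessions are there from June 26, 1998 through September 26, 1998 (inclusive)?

13 Mondays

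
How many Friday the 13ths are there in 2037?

3

The 13th falls on a Friday when the month's 13th has weekday Fri.
Jan 13 is Tue; Feb 13 is Fri ✓; Mar 13 is Fri ✓; Apr 13 is Mon; May 13 is Wed; Jun 13 is Sat; Jul 13 is Mon; Aug 13 is Thu; Sep 13 is Sun; Oct 13 is Tue; Nov 13 is Fri ✓; Dec 13 is Sun.
Friday the 13ths: Feb, Mar, Nov.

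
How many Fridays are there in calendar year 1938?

1938-01-01 is a Saturday.
The range spans 365 days (inclusive of both endpoints).
365 = 7 × 52 + 1, so there are 52 full weeks plus 1 extra day.
Each full week contributes one Friday: 52 so far.
The 1 extra day is Saturday — none qualify.
Total: 52 + 0 = 52.

52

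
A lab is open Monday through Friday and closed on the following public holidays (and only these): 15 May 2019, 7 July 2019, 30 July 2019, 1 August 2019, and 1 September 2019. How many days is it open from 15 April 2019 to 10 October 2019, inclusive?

15 April 2019 is a Monday.
That's 179 days from start to end, counting both.
179 = 7 × 25 + 4, so there are 25 full weeks plus 4 extra days.
Each full week contributes 5 weekdays (Mon–Fri): 25 × 5 = 125.
The 4 extra days are Monday, Tuesday, Wednesday, Thursday — 4 of them qualify.
Total: 125 + 4 = 129.
Holidays: 15 May 2019 (Wed); 7 July 2019 (Sun); 30 July 2019 (Tue); 1 August 2019 (Thu); 1 September 2019 (Sun).
3 of the 5 holidays fall on weekdays; the rest are weekends and were already excluded.
Business days: 129 − 3 = 126.

126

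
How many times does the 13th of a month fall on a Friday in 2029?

2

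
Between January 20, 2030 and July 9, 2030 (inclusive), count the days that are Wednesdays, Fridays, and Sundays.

January 20, 2030 is a Sunday.
That's 171 days from start to end, counting both.
171 = 7 × 24 + 3, so there are 24 full weeks plus 3 extra days.
Each full week contributes 3 days from the set (Wed, Fri, Sun): 24 × 3 = 72.
The 3 extra days are Sun, Mon, Tue — 1 of them qualifies.
Total: 72 + 1 = 73.

73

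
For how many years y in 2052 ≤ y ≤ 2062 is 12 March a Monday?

Day of week of March 12 in each year:
2052: Tue, 2053: Wed, 2054: Thu, 2055: Fri, 2056: Sun, 2057: Mon ✓, 2058: Tue, 2059: Wed, 2060: Fri, 2061: Sat, 2062: Sun
Mondays: 2057.

1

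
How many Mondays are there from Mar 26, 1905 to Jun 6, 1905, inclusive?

11 Mondays

Mar 26, 1905 is a Sunday.
The range spans 73 days (inclusive of both endpoints).
73 = 7 × 10 + 3, so there are 10 full weeks plus 3 extra days.
Each full week contributes one Monday: 10 so far.
The 3 extra days are Sun, Mon, Tue — 1 of them qualifies.
Total: 10 + 1 = 11.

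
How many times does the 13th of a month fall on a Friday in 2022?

1

The 13th falls on a Friday when the month's 13th has weekday Fri.
Jan 13 is Thu; Feb 13 is Sun; Mar 13 is Sun; Apr 13 is Wed; May 13 is Fri ✓; Jun 13 is Mon; Jul 13 is Wed; Aug 13 is Sat; Sep 13 is Tue; Oct 13 is Thu; Nov 13 is Sun; Dec 13 is Tue.
Friday the 13ths: May.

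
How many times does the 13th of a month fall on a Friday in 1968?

2

The 13th falls on a Friday when the month's 13th has weekday Fri.
Jan 13 is Sat; Feb 13 is Tue; Mar 13 is Wed; Apr 13 is Sat; May 13 is Mon; Jun 13 is Thu; Jul 13 is Sat; Aug 13 is Tue; Sep 13 is Fri ✓; Oct 13 is Sun; Nov 13 is Wed; Dec 13 is Fri ✓.
Friday the 13ths: Sep, Dec.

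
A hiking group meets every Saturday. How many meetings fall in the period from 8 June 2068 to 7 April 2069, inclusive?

44

8 June 2068 is a Friday.
The range spans 304 days (inclusive of both endpoints).
304 = 7 × 43 + 3, so there are 43 full weeks plus 3 extra days.
Each full week contributes one Saturday: 43 so far.
The 3 extra days are Fri, Sat, Sun — 1 of them qualifies.
Total: 43 + 1 = 44.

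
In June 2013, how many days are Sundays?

5

1 June 2013 is a Saturday.
That's 30 days from start to end, counting both.
30 = 7 × 4 + 2, so there are 4 full weeks plus 2 extra days.
Each full week contributes one Sunday: 4 so far.
The 2 extra days are Saturday, Sunday — 1 of them qualifies.
Total: 4 + 1 = 5.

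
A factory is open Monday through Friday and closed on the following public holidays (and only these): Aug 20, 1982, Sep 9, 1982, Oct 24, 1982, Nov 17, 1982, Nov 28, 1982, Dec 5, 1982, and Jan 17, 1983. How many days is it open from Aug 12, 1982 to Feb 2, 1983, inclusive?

Aug 12, 1982 is a Thursday.
That's 175 days from start to end, counting both.
175 = 7 × 25, so the span is exactly 25 full weeks.
Each full week contributes 5 weekdays (Mon–Fri): 25 × 5 = 125.
Total: 125.
Holidays: Aug 20, 1982 (Fri); Sep 9, 1982 (Thu); Oct 24, 1982 (Sun); Nov 17, 1982 (Wed); Nov 28, 1982 (Sun); Dec 5, 1982 (Sun); Jan 17, 1983 (Mon).
4 of the 7 holidays fall on weekdays; the rest are weekends and were already excluded.
Business days: 125 − 4 = 121.

121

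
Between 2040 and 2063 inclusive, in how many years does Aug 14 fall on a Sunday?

Day of week of August 14 in each year:
2040: Tue, 2041: Wed, 2042: Thu, 2043: Fri, 2044: Sun ✓, 2045: Mon, 2046: Tue, 2047: Wed, 2048: Fri, 2049: Sat, 2050: Sun ✓, 2051: Mon, 2052: Wed, 2053: Thu, 2054: Fri, 2055: Sat, 2056: Mon, 2057: Tue, 2058: Wed, 2059: Thu, 2060: Sat, 2061: Sun ✓, 2062: Mon, 2063: Tue
Sundays: 2044, 2050, 2061.

3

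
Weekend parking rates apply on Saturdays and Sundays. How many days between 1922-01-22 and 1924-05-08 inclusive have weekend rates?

239

1922-01-22 is a Sunday.
That's 838 days from start to end, counting both.
838 = 7 × 119 + 5, so there are 119 full weeks plus 5 extra days.
Each full week contributes 2 weekend days (Sat, Sun): 119 × 2 = 238.
The 5 extra days are Sun, Mon, Tue, Wed, Thu — 1 of them qualifies.
Total: 238 + 1 = 239.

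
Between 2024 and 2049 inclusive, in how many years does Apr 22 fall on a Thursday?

Day of week of April 22 in each year:
2024: Mon, 2025: Tue, 2026: Wed, 2027: Thu ✓, 2028: Sat, 2029: Sun, 2030: Mon, 2031: Tue, 2032: Thu ✓, 2033: Fri, 2034: Sat, 2035: Sun, 2036: Tue, 2037: Wed, 2038: Thu ✓, 2039: Fri, 2040: Sun, 2041: Mon, 2042: Tue, 2043: Wed, 2044: Fri, 2045: Sat, 2046: Sun, 2047: Mon, 2048: Wed, 2049: Thu ✓
Thursdays: 2027, 2032, 2038, 2049.

4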